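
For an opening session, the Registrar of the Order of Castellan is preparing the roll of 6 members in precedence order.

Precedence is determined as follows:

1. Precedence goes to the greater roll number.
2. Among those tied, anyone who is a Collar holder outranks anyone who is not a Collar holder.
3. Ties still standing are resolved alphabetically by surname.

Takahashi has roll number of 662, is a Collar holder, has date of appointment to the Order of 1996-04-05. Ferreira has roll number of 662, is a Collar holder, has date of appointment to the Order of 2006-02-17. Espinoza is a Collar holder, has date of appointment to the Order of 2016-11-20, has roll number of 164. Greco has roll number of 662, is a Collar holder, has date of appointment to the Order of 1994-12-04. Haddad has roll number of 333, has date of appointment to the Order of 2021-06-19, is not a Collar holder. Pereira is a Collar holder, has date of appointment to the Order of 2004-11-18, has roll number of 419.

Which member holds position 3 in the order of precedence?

Takahashi

By roll number (higher first): Ferreira, Greco and Takahashi (each 662); then Pereira (419); then Haddad (333); then Espinoza (164).
Ferreira, Greco and Takahashi are each a Collar holder, so the next rule applies.
Among Ferreira, Greco and Takahashi, alphabetically by surname: Ferreira before Greco before Takahashi.
Order: Ferreira, Greco, Takahashi, Pereira, Haddad, Espinoza.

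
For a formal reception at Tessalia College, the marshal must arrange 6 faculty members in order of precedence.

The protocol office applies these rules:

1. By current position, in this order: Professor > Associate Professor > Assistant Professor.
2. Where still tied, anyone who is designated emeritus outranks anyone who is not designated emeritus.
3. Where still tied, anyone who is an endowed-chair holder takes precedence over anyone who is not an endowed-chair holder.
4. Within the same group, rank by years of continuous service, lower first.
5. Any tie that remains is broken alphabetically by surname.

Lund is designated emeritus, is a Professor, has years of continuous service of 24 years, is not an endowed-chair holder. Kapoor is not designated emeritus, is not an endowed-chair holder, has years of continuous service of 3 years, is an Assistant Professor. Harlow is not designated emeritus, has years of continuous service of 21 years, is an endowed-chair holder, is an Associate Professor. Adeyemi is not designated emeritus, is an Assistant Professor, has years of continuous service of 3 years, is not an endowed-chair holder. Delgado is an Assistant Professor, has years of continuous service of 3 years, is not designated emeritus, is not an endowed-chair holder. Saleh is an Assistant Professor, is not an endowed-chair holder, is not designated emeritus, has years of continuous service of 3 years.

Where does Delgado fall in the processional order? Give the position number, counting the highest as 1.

By current position: Lund (Professor); then Harlow (Associate Professor); then Adeyemi, Delgado, Kapoor and Saleh (Assistant Professor).
Adeyemi, Delgado, Kapoor and Saleh are each not designated emeritus, so the next rule applies.
Adeyemi, Delgado, Kapoor and Saleh are each not an endowed-chair holder, so the next rule applies.
Adeyemi, Delgado, Kapoor and Saleh all have years of continuous service 3 years, so the next rule applies.
Among Adeyemi, Delgado, Kapoor and Saleh, alphabetically by surname: Adeyemi before Delgado before Kapoor before Saleh.
Order: Lund, Harlow, Adeyemi, Delgado, Kapoor, Saleh. So position 4.

4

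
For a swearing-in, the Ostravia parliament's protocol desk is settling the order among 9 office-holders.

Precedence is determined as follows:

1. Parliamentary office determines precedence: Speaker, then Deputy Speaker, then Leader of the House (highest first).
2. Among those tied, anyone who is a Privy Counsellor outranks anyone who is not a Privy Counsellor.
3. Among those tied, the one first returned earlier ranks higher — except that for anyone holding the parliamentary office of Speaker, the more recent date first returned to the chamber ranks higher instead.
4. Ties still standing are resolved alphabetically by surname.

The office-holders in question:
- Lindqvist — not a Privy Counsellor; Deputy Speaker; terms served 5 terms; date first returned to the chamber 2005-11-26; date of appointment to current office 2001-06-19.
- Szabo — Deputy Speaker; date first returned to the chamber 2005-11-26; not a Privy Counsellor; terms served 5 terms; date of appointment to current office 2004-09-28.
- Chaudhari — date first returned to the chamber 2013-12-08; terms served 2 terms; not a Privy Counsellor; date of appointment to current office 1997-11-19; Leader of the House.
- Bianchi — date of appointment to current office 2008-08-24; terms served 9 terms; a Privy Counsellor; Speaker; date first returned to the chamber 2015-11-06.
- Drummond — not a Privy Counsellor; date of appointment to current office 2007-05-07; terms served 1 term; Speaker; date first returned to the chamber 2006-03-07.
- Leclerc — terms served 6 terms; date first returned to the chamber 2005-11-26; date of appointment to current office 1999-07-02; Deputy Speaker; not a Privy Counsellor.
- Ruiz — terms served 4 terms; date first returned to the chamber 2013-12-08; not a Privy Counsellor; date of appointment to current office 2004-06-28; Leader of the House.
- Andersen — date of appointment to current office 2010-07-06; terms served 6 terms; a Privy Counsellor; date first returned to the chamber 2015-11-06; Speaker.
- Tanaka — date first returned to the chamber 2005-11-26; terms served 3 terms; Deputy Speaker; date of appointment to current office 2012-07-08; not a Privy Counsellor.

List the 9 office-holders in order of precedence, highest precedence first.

Andersen, Bianchi, Drummond, Leclerc, Lindqvist, Szabo, Tanaka, Chaudhari, Ruiz

By parliamentary office: Andersen, Bianchi and Drummond (Speaker); then Leclerc, Lindqvist, Szabo and Tanaka (Deputy Speaker); then Chaudhari and Ruiz (Leader of the House).
Among Andersen, Bianchi and Drummond, a Privy Counsellor before not a Privy Counsellor: Andersen and Bianchi (a Privy Counsellor) before Drummond (not a Privy Counsellor).
Andersen and Bianchi both have date first returned to the chamber 2015-11-06, so the next rule applies.
Among Andersen and Bianchi, alphabetically by surname: Andersen before Bianchi.
Leclerc, Lindqvist, Szabo and Tanaka are each not a Privy Counsellor, so the next rule applies.
Leclerc, Lindqvist, Szabo and Tanaka all have date first returned to the chamber 2005-11-26, so the next rule applies.
Among Leclerc, Lindqvist, Szabo and Tanaka, alphabetically by surname: Leclerc before Lindqvist before Szabo before Tanaka.
Chaudhari and Ruiz are each not a Privy Counsellor, so the next rule applies.
Chaudhari and Ruiz both have date first returned to the chamber 2013-12-08, so the next rule applies.
Among Chaudhari and Ruiz, alphabetically by surname: Chaudhari before Ruiz.
Full order: Andersen, Bianchi, Drummond, Leclerc, Lindqvist, Szabo, Tanaka, Chaudhari, Ruiz.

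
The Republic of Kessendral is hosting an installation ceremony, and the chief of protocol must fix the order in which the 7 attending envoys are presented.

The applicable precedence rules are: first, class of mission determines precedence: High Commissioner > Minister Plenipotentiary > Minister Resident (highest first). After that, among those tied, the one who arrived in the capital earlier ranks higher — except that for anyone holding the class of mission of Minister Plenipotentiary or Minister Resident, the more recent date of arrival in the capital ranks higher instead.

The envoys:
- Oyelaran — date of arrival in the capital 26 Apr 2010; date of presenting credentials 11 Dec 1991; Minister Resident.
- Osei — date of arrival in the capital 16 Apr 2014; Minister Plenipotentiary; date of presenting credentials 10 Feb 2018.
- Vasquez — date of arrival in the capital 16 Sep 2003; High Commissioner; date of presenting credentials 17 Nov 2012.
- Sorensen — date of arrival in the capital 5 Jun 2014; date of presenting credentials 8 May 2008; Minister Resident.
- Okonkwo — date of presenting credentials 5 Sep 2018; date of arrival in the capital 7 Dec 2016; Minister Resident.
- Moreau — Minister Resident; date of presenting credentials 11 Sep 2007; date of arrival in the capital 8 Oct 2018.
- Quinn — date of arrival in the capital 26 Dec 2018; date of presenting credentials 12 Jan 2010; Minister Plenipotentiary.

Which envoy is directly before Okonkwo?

By class of mission: Vasquez (High Commissioner); then Quinn and Osei (Minister Plenipotentiary); then Moreau, Okonkwo, Sorensen and Oyelaran (Minister Resident).
Among Quinn and Osei, by date of arrival in the capital (later first) (reversed rule for this group): Quinn (26 Dec 2018) before Osei (16 Apr 2014).
Among Moreau, Okonkwo, Sorensen and Oyelaran, by date of arrival in the capital (later first) (reversed rule for this group): Moreau (8 Oct 2018) before Okonkwo (7 Dec 2016) before Sorensen (5 Jun 2014) before Oyelaran (26 Apr 2010).
Order: Vasquez, Quinn, Osei, Moreau, Okonkwo, Sorensen, Oyelaran.

Moreau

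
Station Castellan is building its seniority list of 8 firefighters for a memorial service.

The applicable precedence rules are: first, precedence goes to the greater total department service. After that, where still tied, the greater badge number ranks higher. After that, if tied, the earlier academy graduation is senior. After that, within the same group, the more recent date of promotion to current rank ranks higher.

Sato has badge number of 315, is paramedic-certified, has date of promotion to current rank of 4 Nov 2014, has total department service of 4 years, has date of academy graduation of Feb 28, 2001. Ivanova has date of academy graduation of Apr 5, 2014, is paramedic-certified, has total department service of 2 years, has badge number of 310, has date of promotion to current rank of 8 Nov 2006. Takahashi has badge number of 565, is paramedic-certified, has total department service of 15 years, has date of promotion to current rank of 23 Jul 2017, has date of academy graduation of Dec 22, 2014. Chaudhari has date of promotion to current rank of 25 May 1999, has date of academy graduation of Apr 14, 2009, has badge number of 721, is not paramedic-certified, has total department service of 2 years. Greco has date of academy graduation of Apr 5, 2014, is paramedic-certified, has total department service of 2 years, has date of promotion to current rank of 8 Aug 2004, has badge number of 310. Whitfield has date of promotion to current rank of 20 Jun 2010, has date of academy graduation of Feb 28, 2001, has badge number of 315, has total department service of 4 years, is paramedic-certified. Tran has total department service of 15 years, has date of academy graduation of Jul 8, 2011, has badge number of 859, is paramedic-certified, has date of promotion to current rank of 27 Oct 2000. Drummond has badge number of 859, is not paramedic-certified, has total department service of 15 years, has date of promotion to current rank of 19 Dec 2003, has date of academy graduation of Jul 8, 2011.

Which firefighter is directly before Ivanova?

By total department service (higher first): Drummond, Tran and Takahashi (each 15 years); then Sato and Whitfield (both 4 years); then Chaudhari, Ivanova and Greco (each 2 years).
Among Drummond, Tran and Takahashi, by badge number (higher first): Drummond and Tran (859) before Takahashi (565).
Drummond and Tran both have date of academy graduation Jul 8, 2011, so the next rule applies.
Among Drummond and Tran, by date of promotion to current rank (later first): Drummond (19 Dec 2003) before Tran (27 Oct 2000).
Sato and Whitfield both have badge number 315, so the next rule applies.
Sato and Whitfield both have date of academy graduation Feb 28, 2001, so the next rule applies.
Among Sato and Whitfield, by date of promotion to current rank (later first): Sato (4 Nov 2014) before Whitfield (20 Jun 2010).
Among Chaudhari, Ivanova and Greco, by badge number (higher first): Chaudhari (721) before Ivanova and Greco (310).
Ivanova and Greco both have date of academy graduation Apr 5, 2014, so the next rule applies.
Among Ivanova and Greco, by date of promotion to current rank (later first): Ivanova (8 Nov 2006) before Greco (8 Aug 2004).
Order: Drummond, Tran, Takahashi, Sato, Whitfield, Chaudhari, Ivanova, Greco.

Chaudhari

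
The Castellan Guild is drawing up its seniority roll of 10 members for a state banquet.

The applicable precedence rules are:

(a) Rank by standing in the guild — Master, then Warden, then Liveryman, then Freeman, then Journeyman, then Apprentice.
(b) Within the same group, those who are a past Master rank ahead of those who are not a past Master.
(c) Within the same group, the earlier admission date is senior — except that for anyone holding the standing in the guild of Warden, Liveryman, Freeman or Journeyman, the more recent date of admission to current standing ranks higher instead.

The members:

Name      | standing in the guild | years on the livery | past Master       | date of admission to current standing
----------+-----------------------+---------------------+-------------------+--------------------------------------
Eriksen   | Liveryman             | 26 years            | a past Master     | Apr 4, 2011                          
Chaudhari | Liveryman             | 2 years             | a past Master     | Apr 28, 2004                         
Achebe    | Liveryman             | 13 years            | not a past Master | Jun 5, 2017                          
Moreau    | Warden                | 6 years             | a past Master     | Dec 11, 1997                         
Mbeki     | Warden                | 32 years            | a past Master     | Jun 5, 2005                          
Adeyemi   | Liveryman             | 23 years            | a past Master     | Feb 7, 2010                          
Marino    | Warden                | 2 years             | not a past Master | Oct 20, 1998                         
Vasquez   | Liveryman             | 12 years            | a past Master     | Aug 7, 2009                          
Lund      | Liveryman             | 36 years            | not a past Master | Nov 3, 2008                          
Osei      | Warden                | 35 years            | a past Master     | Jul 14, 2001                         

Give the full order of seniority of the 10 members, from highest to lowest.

Mbeki, Osei, Moreau, Marino, Eriksen, Adeyemi, Vasquez, Chaudhari, Achebe, Lund

By standing in the guild: Mbeki, Osei, Moreau and Marino (Warden); then Eriksen, Adeyemi, Vasquez, Chaudhari, Achebe and Lund (Liveryman).
Among Mbeki, Osei, Moreau and Marino, a past Master before not a past Master: Mbeki, Osei and Moreau (a past Master) before Marino (not a past Master).
Among Mbeki, Osei and Moreau, by date of admission to current standing (later first) (reversed rule for this group): Mbeki (Jun 5, 2005) before Osei (Jul 14, 2001) before Moreau (Dec 11, 1997).
Among Eriksen, Adeyemi, Vasquez, Chaudhari, Achebe and Lund, a past Master before not a past Master: Eriksen, Adeyemi, Vasquez and Chaudhari (a past Master) before Achebe and Lund (not a past Master).
Among Eriksen, Adeyemi, Vasquez and Chaudhari, by date of admission to current standing (later first) (reversed rule for this group): Eriksen (Apr 4, 2011) before Adeyemi (Feb 7, 2010) before Vasquez (Aug 7, 2009) before Chaudhari (Apr 28, 2004).
Among Achebe and Lund, by date of admission to current standing (later first) (reversed rule for this group): Achebe (Jun 5, 2017) before Lund (Nov 3, 2008).
Full order: Mbeki, Osei, Moreau, Marino, Eriksen, Adeyemi, Vasquez, Chaudhari, Achebe, Lund.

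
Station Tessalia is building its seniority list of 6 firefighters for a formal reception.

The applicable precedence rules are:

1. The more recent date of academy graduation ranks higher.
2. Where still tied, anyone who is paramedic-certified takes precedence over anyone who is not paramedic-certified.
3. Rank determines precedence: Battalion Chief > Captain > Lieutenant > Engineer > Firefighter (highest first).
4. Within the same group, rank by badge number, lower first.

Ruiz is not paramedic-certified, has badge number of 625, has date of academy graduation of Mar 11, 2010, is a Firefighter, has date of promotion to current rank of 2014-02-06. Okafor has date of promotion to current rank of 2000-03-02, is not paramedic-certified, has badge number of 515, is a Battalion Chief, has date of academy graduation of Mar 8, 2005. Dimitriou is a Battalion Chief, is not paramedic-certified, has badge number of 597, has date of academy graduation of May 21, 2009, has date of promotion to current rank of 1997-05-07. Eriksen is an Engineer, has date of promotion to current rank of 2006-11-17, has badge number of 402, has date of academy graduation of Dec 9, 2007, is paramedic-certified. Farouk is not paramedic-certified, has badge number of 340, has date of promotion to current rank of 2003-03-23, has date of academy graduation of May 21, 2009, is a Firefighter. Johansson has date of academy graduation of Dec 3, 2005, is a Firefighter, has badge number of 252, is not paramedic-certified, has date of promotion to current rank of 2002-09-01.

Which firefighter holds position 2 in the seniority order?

Dimitriou

By date of academy graduation (later first): Ruiz (Mar 11, 2010); then Dimitriou and Farouk (both May 21, 2009); then Eriksen (Dec 9, 2007); then Johansson (Dec 3, 2005); then Okafor (Mar 8, 2005).
Dimitriou and Farouk are each not paramedic-certified, so the next rule applies.
Among Dimitriou and Farouk, by rank: Dimitriou (Battalion Chief) before Farouk (Firefighter).
Order: Ruiz, Dimitriou, Farouk, Eriksen, Johansson, Okafor.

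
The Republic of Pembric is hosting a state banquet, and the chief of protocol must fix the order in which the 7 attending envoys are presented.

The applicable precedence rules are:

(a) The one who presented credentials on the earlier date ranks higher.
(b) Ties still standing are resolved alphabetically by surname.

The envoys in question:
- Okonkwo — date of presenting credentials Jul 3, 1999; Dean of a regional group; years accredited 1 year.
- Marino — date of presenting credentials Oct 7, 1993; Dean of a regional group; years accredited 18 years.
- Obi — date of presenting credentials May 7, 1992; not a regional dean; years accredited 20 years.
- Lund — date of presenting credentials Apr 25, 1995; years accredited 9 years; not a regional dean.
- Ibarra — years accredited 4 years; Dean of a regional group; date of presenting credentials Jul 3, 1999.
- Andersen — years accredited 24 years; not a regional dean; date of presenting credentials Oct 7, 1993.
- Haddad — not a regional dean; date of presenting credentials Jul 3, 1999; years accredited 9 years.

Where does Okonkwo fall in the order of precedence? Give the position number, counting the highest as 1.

By date of presenting credentials (earlier first): Obi (May 7, 1992); then Andersen and Marino (both Oct 7, 1993); then Lund (Apr 25, 1995); then Haddad, Ibarra and Okonkwo (each Jul 3, 1999).
Among Andersen and Marino, alphabetically by surname: Andersen before Marino.
Among Haddad, Ibarra and Okonkwo, alphabetically by surname: Haddad before Ibarra before Okonkwo.
Order: Obi, Andersen, Marino, Lund, Haddad, Ibarra, Okonkwo. So position 7.

7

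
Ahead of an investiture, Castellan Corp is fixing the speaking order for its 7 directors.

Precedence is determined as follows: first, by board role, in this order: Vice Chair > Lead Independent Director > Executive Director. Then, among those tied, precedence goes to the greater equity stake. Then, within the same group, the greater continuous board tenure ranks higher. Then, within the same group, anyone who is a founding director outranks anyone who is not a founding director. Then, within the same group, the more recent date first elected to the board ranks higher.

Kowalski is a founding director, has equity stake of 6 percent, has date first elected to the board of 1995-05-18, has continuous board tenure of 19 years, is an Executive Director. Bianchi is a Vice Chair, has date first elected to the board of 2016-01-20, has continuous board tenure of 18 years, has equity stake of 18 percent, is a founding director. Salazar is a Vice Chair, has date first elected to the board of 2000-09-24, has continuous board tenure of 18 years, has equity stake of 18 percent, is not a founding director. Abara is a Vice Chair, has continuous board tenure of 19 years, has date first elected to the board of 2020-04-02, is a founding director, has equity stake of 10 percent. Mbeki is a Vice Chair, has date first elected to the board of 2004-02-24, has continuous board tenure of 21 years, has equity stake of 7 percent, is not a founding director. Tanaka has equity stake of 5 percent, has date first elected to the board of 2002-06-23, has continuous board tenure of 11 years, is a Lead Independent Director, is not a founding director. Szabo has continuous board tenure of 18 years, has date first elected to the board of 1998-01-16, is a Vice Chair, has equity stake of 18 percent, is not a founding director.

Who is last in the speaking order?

Kowalski

By board role: Bianchi, Salazar, Szabo, Abara and Mbeki (Vice Chair); then Tanaka (Lead Independent Director); then Kowalski (Executive Director).
Among Bianchi, Salazar, Szabo, Abara and Mbeki, by equity stake (higher first): Bianchi, Salazar and Szabo (18 percent) before Abara (10 percent) before Mbeki (7 percent).
Bianchi, Salazar and Szabo all have continuous board tenure 18 years, so the next rule applies.
Among Bianchi, Salazar and Szabo, a founding director before not a founding director: Bianchi (a founding director) before Salazar and Szabo (not a founding director).
Among Salazar and Szabo, by date first elected to the board (later first): Salazar (2000-09-24) before Szabo (1998-01-16).
Order: Bianchi, Salazar, Szabo, Abara, Mbeki, Tanaka, Kowalski.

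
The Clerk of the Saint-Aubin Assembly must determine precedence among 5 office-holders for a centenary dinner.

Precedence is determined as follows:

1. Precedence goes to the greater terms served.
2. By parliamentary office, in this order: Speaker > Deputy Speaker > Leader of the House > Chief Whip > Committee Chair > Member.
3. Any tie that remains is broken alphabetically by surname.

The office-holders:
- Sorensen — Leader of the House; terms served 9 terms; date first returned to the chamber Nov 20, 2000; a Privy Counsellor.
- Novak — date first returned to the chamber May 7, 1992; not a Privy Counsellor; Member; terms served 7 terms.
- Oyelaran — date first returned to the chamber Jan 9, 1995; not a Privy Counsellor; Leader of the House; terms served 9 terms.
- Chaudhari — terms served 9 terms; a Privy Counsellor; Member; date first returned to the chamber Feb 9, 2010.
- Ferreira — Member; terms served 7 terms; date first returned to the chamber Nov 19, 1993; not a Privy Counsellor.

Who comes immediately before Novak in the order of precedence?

By terms served (higher first): Oyelaran, Sorensen and Chaudhari (each 9 terms); then Ferreira and Novak (both 7 terms).
Among Oyelaran, Sorensen and Chaudhari, by parliamentary office: Oyelaran and Sorensen (Leader of the House) before Chaudhari (Member).
Among Oyelaran and Sorensen, alphabetically by surname: Oyelaran before Sorensen.
Ferreira and Novak are each Member, so the next rule applies.
Among Ferreira and Novak, alphabetically by surname: Ferreira before Novak.
Order: Oyelaran, Sorensen, Chaudhari, Ferreira, Novak.

Ferreira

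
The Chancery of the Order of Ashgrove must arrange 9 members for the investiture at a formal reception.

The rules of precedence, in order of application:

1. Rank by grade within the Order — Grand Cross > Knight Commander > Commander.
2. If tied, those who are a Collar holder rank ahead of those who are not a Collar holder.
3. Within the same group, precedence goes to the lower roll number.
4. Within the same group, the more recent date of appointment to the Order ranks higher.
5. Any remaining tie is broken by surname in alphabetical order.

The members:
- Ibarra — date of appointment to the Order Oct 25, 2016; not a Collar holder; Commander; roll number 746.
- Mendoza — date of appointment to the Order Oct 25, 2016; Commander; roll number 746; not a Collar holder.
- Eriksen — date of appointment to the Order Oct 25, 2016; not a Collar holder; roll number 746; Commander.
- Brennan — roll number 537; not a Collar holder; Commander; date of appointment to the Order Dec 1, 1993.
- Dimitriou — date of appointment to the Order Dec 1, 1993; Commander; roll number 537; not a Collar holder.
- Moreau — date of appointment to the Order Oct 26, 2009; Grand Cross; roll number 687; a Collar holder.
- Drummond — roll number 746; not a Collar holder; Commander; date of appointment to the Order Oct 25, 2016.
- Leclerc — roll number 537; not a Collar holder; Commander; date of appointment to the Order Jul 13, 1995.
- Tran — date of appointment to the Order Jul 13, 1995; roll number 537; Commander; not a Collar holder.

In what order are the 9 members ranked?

By grade within the Order: Moreau (Grand Cross); then Leclerc, Tran, Brennan, Dimitriou, Drummond, Eriksen, Ibarra and Mendoza (Commander).
Leclerc, Tran, Brennan, Dimitriou, Drummond, Eriksen, Ibarra and Mendoza are each not a Collar holder, so the next rule applies.
Among Leclerc, Tran, Brennan, Dimitriou, Drummond, Eriksen, Ibarra and Mendoza, by roll number (lower first): Leclerc, Tran, Brennan and Dimitriou (537) before Drummond, Eriksen, Ibarra and Mendoza (746).
Among Leclerc, Tran, Brennan and Dimitriou, by date of appointment to the Order (later first): Leclerc and Tran (Jul 13, 1995) before Brennan and Dimitriou (Dec 1, 1993).
Among Leclerc and Tran, alphabetically by surname: Leclerc before Tran.
Among Brennan and Dimitriou, alphabetically by surname: Brennan before Dimitriou.
Drummond, Eriksen, Ibarra and Mendoza all have date of appointment to the Order Oct 25, 2016, so the next rule applies.
Among Drummond, Eriksen, Ibarra and Mendoza, alphabetically by surname: Drummond before Eriksen before Ibarra before Mendoza.
Full order: Moreau, Leclerc, Tran, Brennan, Dimitriou, Drummond, Eriksen, Ibarra, Mendoza.

Moreau, Leclerc, Tran, Brennan, Dimitriou, Drummond, Eriksen, Ibarra, Mendoza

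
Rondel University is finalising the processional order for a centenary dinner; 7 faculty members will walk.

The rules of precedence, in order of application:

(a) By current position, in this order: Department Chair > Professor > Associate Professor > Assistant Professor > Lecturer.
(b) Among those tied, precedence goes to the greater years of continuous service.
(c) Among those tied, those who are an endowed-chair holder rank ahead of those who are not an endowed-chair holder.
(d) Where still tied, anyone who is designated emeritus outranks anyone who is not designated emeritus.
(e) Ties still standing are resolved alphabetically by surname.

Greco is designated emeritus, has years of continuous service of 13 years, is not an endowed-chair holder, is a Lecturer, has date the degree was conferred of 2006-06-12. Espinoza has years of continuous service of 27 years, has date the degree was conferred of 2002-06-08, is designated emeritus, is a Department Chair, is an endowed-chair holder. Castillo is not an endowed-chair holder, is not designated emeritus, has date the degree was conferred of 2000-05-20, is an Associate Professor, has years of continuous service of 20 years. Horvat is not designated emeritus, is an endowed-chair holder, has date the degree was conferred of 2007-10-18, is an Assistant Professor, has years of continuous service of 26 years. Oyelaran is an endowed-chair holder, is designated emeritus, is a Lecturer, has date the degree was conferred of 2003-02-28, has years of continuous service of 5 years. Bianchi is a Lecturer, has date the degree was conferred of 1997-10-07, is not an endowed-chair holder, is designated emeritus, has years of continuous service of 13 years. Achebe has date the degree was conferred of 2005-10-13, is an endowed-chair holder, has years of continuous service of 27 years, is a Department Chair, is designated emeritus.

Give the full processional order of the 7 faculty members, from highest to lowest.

Achebe, Espinoza, Castillo, Horvat, Bianchi, Greco, Oyelaran

By current position: Achebe and Espinoza (Department Chair); then Castillo (Associate Professor); then Horvat (Assistant Professor); then Bianchi, Greco and Oyelaran (Lecturer).
Achebe and Espinoza both have years of continuous service 27 years, so the next rule applies.
Achebe and Espinoza are each an endowed-chair holder, so the next rule applies.
Achebe and Espinoza are each designated emeritus, so the next rule applies.
Among Achebe and Espinoza, alphabetically by surname: Achebe before Espinoza.
Among Bianchi, Greco and Oyelaran, by years of continuous service (higher first): Bianchi and Greco (13 years) before Oyelaran (5 years).
Bianchi and Greco are each not an endowed-chair holder, so the next rule applies.
Bianchi and Greco are each designated emeritus, so the next rule applies.
Among Bianchi and Greco, alphabetically by surname: Bianchi before Greco.
Full order: Achebe, Espinoza, Castillo, Horvat, Bianchi, Greco, Oyelaran.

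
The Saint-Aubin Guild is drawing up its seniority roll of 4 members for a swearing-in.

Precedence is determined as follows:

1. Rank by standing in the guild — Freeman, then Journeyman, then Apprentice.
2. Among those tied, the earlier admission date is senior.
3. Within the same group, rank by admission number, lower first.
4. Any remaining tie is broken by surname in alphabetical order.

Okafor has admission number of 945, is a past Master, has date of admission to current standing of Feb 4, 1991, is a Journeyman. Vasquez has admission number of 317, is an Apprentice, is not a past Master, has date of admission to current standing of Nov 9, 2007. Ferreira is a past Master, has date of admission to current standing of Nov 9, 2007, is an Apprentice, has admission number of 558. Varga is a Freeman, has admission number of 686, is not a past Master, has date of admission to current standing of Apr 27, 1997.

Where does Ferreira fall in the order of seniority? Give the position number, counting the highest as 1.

By standing in the guild: Varga (Freeman); then Okafor (Journeyman); then Vasquez and Ferreira (Apprentice).
Vasquez and Ferreira both have date of admission to current standing Nov 9, 2007, so the next rule applies.
Among Vasquez and Ferreira, by admission number (lower first): Vasquez (317) before Ferreira (558).
Order: Varga, Okafor, Vasquez, Ferreira. So position 4.

4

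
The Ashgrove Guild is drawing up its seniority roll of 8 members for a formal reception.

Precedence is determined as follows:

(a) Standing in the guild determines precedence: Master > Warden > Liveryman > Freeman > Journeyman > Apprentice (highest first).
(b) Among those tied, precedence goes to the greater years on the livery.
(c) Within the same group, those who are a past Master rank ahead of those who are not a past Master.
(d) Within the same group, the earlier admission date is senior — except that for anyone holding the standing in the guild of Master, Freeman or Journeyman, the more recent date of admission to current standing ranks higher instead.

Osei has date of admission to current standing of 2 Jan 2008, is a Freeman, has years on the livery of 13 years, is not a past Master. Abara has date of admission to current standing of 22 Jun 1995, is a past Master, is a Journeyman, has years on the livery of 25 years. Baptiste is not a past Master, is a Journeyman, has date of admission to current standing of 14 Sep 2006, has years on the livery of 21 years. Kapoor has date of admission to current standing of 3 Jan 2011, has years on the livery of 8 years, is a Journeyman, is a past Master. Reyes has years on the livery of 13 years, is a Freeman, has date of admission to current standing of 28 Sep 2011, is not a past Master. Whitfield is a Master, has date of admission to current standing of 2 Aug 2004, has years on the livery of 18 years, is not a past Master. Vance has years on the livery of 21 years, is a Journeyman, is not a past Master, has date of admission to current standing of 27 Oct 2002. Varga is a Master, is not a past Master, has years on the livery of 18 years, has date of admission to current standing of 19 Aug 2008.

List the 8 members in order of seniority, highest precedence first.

By standing in the guild: Varga and Whitfield (Master); then Reyes and Osei (Freeman); then Abara, Baptiste, Vance and Kapoor (Journeyman).
Varga and Whitfield both have years on the livery 18 years, so the next rule applies.
Varga and Whitfield are each not a past Master, so the next rule applies.
Among Varga and Whitfield, by date of admission to current standing (later first) (reversed rule for this group): Varga (19 Aug 2008) before Whitfield (2 Aug 2004).
Reyes and Osei both have years on the livery 13 years, so the next rule applies.
Reyes and Osei are each not a past Master, so the next rule applies.
Among Reyes and Osei, by date of admission to current standing (later first) (reversed rule for this group): Reyes (28 Sep 2011) before Osei (2 Jan 2008).
Among Abara, Baptiste, Vance and Kapoor, by years on the livery (higher first): Abara (25 years) before Baptiste and Vance (21 years) before Kapoor (8 years).
Baptiste and Vance are each not a past Master, so the next rule applies.
Among Baptiste and Vance, by date of admission to current standing (later first) (reversed rule for this group): Baptiste (14 Sep 2006) before Vance (27 Oct 2002).
Full order: Varga, Whitfield, Reyes, Osei, Abara, Baptiste, Vance, Kapoor.

Varga, Whitfield, Reyes, Osei, Abara, Baptiste, Vance, Kapoor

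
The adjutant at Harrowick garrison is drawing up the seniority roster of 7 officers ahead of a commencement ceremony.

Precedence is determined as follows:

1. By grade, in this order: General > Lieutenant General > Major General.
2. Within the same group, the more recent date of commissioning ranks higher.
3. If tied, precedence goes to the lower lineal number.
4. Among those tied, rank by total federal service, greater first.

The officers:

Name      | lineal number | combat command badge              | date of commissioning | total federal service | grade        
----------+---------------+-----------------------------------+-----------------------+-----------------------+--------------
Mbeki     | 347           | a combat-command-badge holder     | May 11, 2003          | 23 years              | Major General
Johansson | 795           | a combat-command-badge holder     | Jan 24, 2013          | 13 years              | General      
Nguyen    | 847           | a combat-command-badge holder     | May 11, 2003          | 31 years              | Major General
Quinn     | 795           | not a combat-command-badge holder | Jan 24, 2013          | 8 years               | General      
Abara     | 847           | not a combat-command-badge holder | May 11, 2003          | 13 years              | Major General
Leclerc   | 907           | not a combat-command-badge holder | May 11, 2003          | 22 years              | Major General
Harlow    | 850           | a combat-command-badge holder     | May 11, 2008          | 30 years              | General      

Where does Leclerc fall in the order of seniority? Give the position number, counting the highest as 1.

By grade: Johansson, Quinn and Harlow (General); then Mbeki, Nguyen, Abara and Leclerc (Major General).
Among Johansson, Quinn and Harlow, by date of commissioning (later first): Johansson and Quinn (Jan 24, 2013) before Harlow (May 11, 2008).
Johansson and Quinn both have lineal number 795, so the next rule applies.
Among Johansson and Quinn, by total federal service (higher first): Johansson (13 years) before Quinn (8 years).
Mbeki, Nguyen, Abara and Leclerc all have date of commissioning May 11, 2003, so the next rule applies.
Among Mbeki, Nguyen, Abara and Leclerc, by lineal number (lower first): Mbeki (347) before Nguyen and Abara (847) before Leclerc (907).
Among Nguyen and Abara, by total federal service (higher first): Nguyen (31 years) before Abara (13 years).
Order: Johansson, Quinn, Harlow, Mbeki, Nguyen, Abara, Leclerc. So position 7.

7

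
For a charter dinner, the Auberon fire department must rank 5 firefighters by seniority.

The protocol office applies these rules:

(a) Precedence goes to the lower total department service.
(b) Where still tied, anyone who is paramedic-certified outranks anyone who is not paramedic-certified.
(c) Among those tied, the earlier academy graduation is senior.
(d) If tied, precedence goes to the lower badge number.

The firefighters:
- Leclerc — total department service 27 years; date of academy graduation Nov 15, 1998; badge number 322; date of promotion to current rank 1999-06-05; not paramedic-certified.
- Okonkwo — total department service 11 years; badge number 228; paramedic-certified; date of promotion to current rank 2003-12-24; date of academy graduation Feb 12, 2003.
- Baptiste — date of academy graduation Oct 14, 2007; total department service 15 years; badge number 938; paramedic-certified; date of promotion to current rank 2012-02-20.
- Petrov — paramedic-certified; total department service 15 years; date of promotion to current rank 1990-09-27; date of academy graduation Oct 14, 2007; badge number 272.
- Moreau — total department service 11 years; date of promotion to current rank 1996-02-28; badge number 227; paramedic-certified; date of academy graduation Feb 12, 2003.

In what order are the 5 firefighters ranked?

By total department service (lower first): Moreau and Okonkwo (both 11 years); then Petrov and Baptiste (both 15 years); then Leclerc (27 years).
Moreau and Okonkwo are each paramedic-certified, so the next rule applies.
Moreau and Okonkwo both have date of academy graduation Feb 12, 2003, so the next rule applies.
Among Moreau and Okonkwo, by badge number (lower first): Moreau (227) before Okonkwo (228).
Petrov and Baptiste are each paramedic-certified, so the next rule applies.
Petrov and Baptiste both have date of academy graduation Oct 14, 2007, so the next rule applies.
Among Petrov and Baptiste, by badge number (lower first): Petrov (272) before Baptiste (938).
Full order: Moreau, Okonkwo, Petrov, Baptiste, Leclerc.

Moreau, Okonkwo, Petrov, Baptiste, Leclerc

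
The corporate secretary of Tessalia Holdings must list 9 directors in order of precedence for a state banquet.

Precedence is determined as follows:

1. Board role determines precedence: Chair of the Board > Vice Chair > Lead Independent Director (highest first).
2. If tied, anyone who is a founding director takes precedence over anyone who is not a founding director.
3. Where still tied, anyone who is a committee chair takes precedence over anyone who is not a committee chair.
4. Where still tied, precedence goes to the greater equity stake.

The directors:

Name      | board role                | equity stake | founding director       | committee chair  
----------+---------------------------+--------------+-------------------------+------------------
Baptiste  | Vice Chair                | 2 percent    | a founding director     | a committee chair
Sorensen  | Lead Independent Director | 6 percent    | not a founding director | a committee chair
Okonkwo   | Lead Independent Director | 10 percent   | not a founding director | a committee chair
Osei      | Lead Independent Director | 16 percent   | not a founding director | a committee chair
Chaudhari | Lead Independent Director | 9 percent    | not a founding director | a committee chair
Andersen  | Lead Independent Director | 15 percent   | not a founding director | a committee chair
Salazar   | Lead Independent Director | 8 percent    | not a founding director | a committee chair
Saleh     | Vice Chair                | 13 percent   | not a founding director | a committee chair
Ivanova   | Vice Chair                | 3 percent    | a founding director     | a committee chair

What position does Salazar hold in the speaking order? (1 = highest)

8

By board role: Ivanova, Baptiste and Saleh (Vice Chair); then Osei, Andersen, Okonkwo, Chaudhari, Salazar and Sorensen (Lead Independent Director).
Among Ivanova, Baptiste and Saleh, a founding director before not a founding director: Ivanova and Baptiste (a founding director) before Saleh (not a founding director).
Ivanova and Baptiste are each a committee chair, so the next rule applies.
Among Ivanova and Baptiste, by equity stake (higher first): Ivanova (3 percent) before Baptiste (2 percent).
Osei, Andersen, Okonkwo, Chaudhari, Salazar and Sorensen are each not a founding director, so the next rule applies.
Osei, Andersen, Okonkwo, Chaudhari, Salazar and Sorensen are each a committee chair, so the next rule applies.
Among Osei, Andersen, Okonkwo, Chaudhari, Salazar and Sorensen, by equity stake (higher first): Osei (16 percent) before Andersen (15 percent) before Okonkwo (10 percent) before Chaudhari (9 percent) before Salazar (8 percent) before Sorensen (6 percent).
Order: Ivanova, Baptiste, Saleh, Osei, Andersen, Okonkwo, Chaudhari, Salazar, Sorensen. So position 8.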